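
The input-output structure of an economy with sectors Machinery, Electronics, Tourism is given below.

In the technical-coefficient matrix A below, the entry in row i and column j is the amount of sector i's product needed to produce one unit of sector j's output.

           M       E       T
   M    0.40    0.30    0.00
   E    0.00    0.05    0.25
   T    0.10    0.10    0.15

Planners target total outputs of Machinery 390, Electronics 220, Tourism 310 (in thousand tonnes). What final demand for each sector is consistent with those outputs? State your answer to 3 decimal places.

I − A =
  [   0.60    -0.30     0.00]
  [   0.00     0.95    -0.25]
  [  -0.10    -0.10     0.85]
d = (I − A) x:
  d_M = (+0.60)·390 + (-0.30)·220 + (+0.00)·310 = 168.000
  d_E = (+0.00)·390 + (+0.95)·220 + (-0.25)·310 = 131.500
  d_T = (-0.10)·390 + (-0.10)·220 + (+0.85)·310 = 202.500

d_M = 168.000, d_E = 131.500, d_T = 202.500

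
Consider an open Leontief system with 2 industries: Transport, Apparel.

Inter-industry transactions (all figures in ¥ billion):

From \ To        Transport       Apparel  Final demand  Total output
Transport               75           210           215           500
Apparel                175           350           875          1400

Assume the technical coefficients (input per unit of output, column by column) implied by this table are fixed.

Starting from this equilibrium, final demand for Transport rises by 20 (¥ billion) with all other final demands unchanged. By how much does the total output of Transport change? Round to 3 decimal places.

Technical coefficients a_ij = z_ij / X_j:
  a_TT = 75/500 = 0.15, a_AT = 175/500 = 0.35
  a_TA = 210/1400 = 0.15, a_AA = 350/1400 = 0.25
I − A =
  [   0.85    -0.15]
  [  -0.35     0.75]
det(I−A) = (0.85)(0.75) − (-0.15)(-0.35) = 0.5850
adj(I−A) = [[0.75, 0.15], [0.35, 0.85]]
(I − A)⁻¹ = adj(I−A) / det(I−A) ≈
  [   1.2821     0.2564]
  [   0.5983     1.4530]
Δx = (I − A)⁻¹ Δd with Δd having +20 in the Transport component and 0 elsewhere.
So Δx_T = L_TT · (+20), where L_TT = adj(I−A)_TT / det(I−A) = 0.75 / 0.5850.
Δx_T = 0.75 × (+20) / 0.5850 = 15.00 / 0.5850 ≈ 25.641.

Δx_T = 25.641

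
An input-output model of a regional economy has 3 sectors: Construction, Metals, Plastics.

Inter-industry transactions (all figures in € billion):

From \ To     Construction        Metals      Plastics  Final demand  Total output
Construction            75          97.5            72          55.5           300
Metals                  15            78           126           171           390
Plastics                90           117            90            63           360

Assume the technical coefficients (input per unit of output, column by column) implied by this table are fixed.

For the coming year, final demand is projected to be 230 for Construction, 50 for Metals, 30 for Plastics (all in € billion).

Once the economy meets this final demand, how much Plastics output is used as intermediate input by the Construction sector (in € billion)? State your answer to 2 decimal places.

z_PC = 140.87

Technical coefficients a_ij = z_ij / X_j:
  a_CC = 75/300 = 0.25, a_MC = 15/300 = 0.05, a_PC = 90/300 = 0.30
  a_CM = 97.5/390 = 0.25, a_MM = 78/390 = 0.20, a_PM = 117/390 = 0.30
  a_CP = 72/360 = 0.20, a_MP = 126/360 = 0.35, a_PP = 90/360 = 0.25
I − A =
  [   0.75    -0.25    -0.20]
  [  -0.05     0.80    -0.35]
  [  -0.30    -0.30     0.75]
Cofactors of I−A, C_ij = (−1)^(i+j)·(minor ij) (rows/columns in the sector order above):
  C_11 = (0.80)(0.75) − (-0.35)(-0.30) = 0.4950
  C_12 = −[(-0.05)(0.75) − (-0.35)(-0.30)] = 0.1425
  C_13 = (-0.05)(-0.30) − (0.80)(-0.30) = 0.2550
  C_21 = −[(-0.25)(0.75) − (-0.20)(-0.30)] = 0.2475
  C_22 = (0.75)(0.75) − (-0.20)(-0.30) = 0.5025
  C_23 = −[(0.75)(-0.30) − (-0.25)(-0.30)] = 0.3000
  C_31 = (-0.25)(-0.35) − (-0.20)(0.80) = 0.2475
  C_32 = −[(0.75)(-0.35) − (-0.20)(-0.05)] = 0.2725
  C_33 = (0.75)(0.80) − (-0.25)(-0.05) = 0.5875
det(I−A) = Σ_j (I−A)_1j·C_1j = (0.75)(0.4950) + (-0.25)(0.1425) + (-0.20)(0.2550) = 0.284625
adj(I−A) = Cᵀ =
  [ 0.4950   0.2475   0.2475]
  [ 0.1425   0.5025   0.2725]
  [ 0.2550   0.3000   0.5875]
(I − A)⁻¹ = adj(I−A) / det(I−A) ≈
  [   1.7391     0.8696     0.8696]
  [   0.5007     1.7655     0.9574]
  [   0.8959     1.0540     2.0641]
First solve x = (I − A)⁻¹ d = adj(I−A)·d / det(I−A); in particular x_C = (0.4950·230 + 0.2475·50 + 0.2475·30) / 0.284625 = 133.65 / 0.284625 ≈ 469.5652.
Intermediate flow from P to C: z_PC = a_PC · x_C = 0.30 × 133.65 / 0.284625 = 40.095 / 0.284625 ≈ 140.87.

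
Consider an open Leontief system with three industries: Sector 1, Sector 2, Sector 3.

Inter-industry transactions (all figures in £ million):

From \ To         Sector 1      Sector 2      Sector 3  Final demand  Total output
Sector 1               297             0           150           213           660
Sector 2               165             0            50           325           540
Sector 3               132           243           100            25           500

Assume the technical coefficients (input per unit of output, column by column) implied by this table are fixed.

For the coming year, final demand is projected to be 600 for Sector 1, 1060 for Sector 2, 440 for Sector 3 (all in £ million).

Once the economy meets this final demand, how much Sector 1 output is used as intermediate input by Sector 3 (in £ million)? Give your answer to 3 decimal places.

Technical coefficients a_ij = z_ij / X_j:
  a_11 = 297/660 = 0.45, a_21 = 165/660 = 0.25, a_31 = 132/660 = 0.20
  a_12 = 0/540 = 0.00, a_22 = 0/540 = 0.00, a_32 = 243/540 = 0.45
  a_13 = 150/500 = 0.30, a_23 = 50/500 = 0.10, a_33 = 100/500 = 0.20
I − A =
  [   0.55     0.00    -0.30]
  [  -0.25     1.00    -0.10]
  [  -0.20    -0.45     0.80]
Cofactors of I−A, C_ij = (−1)^(i+j)·(minor ij) (rows/columns in the sector order above):
  C_11 = (1.00)(0.80) − (-0.10)(-0.45) = 0.7550
  C_12 = −[(-0.25)(0.80) − (-0.10)(-0.20)] = 0.2200
  C_13 = (-0.25)(-0.45) − (1.00)(-0.20) = 0.3125
  C_21 = −[(0.00)(0.80) − (-0.30)(-0.45)] = 0.1350
  C_22 = (0.55)(0.80) − (-0.30)(-0.20) = 0.3800
  C_23 = −[(0.55)(-0.45) − (0.00)(-0.20)] = 0.2475
  C_31 = (0.00)(-0.10) − (-0.30)(1.00) = 0.3000
  C_32 = −[(0.55)(-0.10) − (-0.30)(-0.25)] = 0.1300
  C_33 = (0.55)(1.00) − (0.00)(-0.25) = 0.5500
det(I−A) = Σ_j (I−A)_1j·C_1j = (0.55)(0.7550) + (0.00)(0.2200) + (-0.30)(0.3125) = 0.3215
adj(I−A) = Cᵀ =
  [ 0.7550   0.1350   0.3000]
  [ 0.2200   0.3800   0.1300]
  [ 0.3125   0.2475   0.5500]
(I − A)⁻¹ = adj(I−A) / det(I−A) ≈
  [   2.3484     0.4199     0.9331]
  [   0.6843     1.1820     0.4044]
  [   0.9720     0.7698     1.7107]
First solve x = (I − A)⁻¹ d = adj(I−A)·d / det(I−A); in particular x_3 = (0.3125·600 + 0.2475·1060 + 0.5500·440) / 0.3215 = 691.85 / 0.3215 ≈ 2151.94401.
Intermediate flow from 1 to 3: z_13 = a_13 · x_3 = 0.30 × 691.85 / 0.3215 = 207.555 / 0.3215 ≈ 645.583.

z_13 = 645.583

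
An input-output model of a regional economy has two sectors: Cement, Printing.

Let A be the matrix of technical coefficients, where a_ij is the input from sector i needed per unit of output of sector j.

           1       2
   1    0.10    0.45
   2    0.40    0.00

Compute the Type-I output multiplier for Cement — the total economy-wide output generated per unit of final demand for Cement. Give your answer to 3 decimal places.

m_1 = 1.944

I − A =
  [   0.90    -0.45]
  [  -0.40     1.00]
det(I−A) = (0.90)(1.00) − (-0.45)(-0.40) = 0.7200
adj(I−A) = [[1.00, 0.45], [0.40, 0.90]]
(I − A)⁻¹ = adj(I−A) / det(I−A) ≈
  [   1.3889     0.6250]
  [   0.5556     1.2500]
The output multiplier for sector j is the column-j sum of the Leontief inverse (I − A)⁻¹ = adj(I−A) / det(I−A).
Column 1 of adj(I−A): (1.00, 0.40); det(I−A) = 0.7200.
m_1 = (1.00 + 0.40) / 0.7200 = 1.40 / 0.7200 ≈ 1.944.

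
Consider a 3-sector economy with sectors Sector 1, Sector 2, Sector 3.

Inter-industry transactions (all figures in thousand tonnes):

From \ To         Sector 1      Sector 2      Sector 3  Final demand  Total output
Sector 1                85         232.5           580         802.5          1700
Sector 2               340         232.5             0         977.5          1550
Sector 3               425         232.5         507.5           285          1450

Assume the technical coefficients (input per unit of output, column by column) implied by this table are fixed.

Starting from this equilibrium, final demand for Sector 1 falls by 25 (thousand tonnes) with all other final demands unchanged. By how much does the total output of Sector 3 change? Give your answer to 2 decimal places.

Δx_3 = -14.85

Technical coefficients a_ij = z_ij / X_j:
  a_11 = 85/1700 = 0.05, a_21 = 340/1700 = 0.20, a_31 = 425/1700 = 0.25
  a_12 = 232.5/1550 = 0.15, a_22 = 232.5/1550 = 0.15, a_32 = 232.5/1550 = 0.15
  a_13 = 580/1450 = 0.40, a_23 = 0/1450 = 0.00, a_33 = 507.5/1450 = 0.35
I − A =
  [   0.95    -0.15    -0.40]
  [  -0.20     0.85     0.00]
  [  -0.25    -0.15     0.65]
Cofactors of I−A, C_ij = (−1)^(i+j)·(minor ij) (rows/columns in the sector order above):
  C_11 = (0.85)(0.65) − (0.00)(-0.15) = 0.5525
  C_12 = −[(-0.20)(0.65) − (0.00)(-0.25)] = 0.1300
  C_13 = (-0.20)(-0.15) − (0.85)(-0.25) = 0.2425
  C_21 = −[(-0.15)(0.65) − (-0.40)(-0.15)] = 0.1575
  C_22 = (0.95)(0.65) − (-0.40)(-0.25) = 0.5175
  C_23 = −[(0.95)(-0.15) − (-0.15)(-0.25)] = 0.1800
  C_31 = (-0.15)(0.00) − (-0.40)(0.85) = 0.3400
  C_32 = −[(0.95)(0.00) − (-0.40)(-0.20)] = 0.0800
  C_33 = (0.95)(0.85) − (-0.15)(-0.20) = 0.7775
det(I−A) = Σ_j (I−A)_1j·C_1j = (0.95)(0.5525) + (-0.15)(0.1300) + (-0.40)(0.2425) = 0.408375
adj(I−A) = Cᵀ =
  [ 0.5525   0.1575   0.3400]
  [ 0.1300   0.5175   0.0800]
  [ 0.2425   0.1800   0.7775]
(I − A)⁻¹ = adj(I−A) / det(I−A) ≈
  [   1.3529     0.3857     0.8326]
  [   0.3183     1.2672     0.1959]
  [   0.5938     0.4408     1.9039]
Δx = (I − A)⁻¹ Δd with Δd having -25 in the Sector 1 component and 0 elsewhere.
So Δx_3 = L_31 · (-25), where L_31 = adj(I−A)_31 / det(I−A) = 0.2425 / 0.408375.
Δx_3 = 0.2425 × (-25) / 0.408375 = -6.0625 / 0.408375 ≈ -14.85.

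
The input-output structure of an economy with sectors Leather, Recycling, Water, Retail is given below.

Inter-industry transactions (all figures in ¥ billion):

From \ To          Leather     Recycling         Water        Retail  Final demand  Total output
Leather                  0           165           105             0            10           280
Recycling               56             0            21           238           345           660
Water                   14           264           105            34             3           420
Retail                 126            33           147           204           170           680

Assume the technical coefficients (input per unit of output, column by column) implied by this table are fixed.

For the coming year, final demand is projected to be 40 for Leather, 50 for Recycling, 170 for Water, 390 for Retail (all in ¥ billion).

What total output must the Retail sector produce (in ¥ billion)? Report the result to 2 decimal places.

Technical coefficients a_ij = z_ij / X_j:
  a_11 = 0/280 = 0.00, a_21 = 56/280 = 0.20, a_31 = 14/280 = 0.05, a_41 = 126/280 = 0.45
  a_12 = 165/660 = 0.25, a_22 = 0/660 = 0.00, a_32 = 264/660 = 0.40, a_42 = 33/660 = 0.05
  a_13 = 105/420 = 0.25, a_23 = 21/420 = 0.05, a_33 = 105/420 = 0.25, a_43 = 147/420 = 0.35
  a_14 = 0/680 = 0.00, a_24 = 238/680 = 0.35, a_34 = 34/680 = 0.05, a_44 = 204/680 = 0.30
I − A =
  [   1.00    -0.25    -0.25     0.00]
  [  -0.20     1.00    -0.05    -0.35]
  [  -0.05    -0.40     0.75    -0.05]
  [  -0.45    -0.05    -0.35     0.70]
Compute the cofactors C_ij = (−1)^(i+j)·(3×3 minor ij) of I−A; the adjugate is their transpose:
adj(I−A) = Cᵀ =
  [ 0.431250   0.197500   0.210000   0.113750]
  [ 0.228625   0.493125   0.231875   0.263125]
  [ 0.176125   0.296875   0.608125   0.191875]
  [ 0.381625   0.310625   0.455625   0.659375]
det(I−A) = Σ_j (I−A)_1j·C_1j = (1.00)(0.431250) + (-0.25)(0.228625) + (-0.25)(0.176125) + (0.00)(0.381625) = 0.3300625
(I − A)⁻¹ = adj(I−A) / det(I−A) ≈
  [   1.3066     0.5984     0.6362     0.3446]
  [   0.6927     1.4940     0.7025     0.7972]
  [   0.5336     0.8995     1.8425     0.5813]
  [   1.1562     0.9411     1.3804     1.9977]
x = (I − A)⁻¹ d = adj(I−A)·d / det(I−A), with det(I−A) = 0.3300625:
  x_1 = (0.431250·40 + 0.197500·50 + 0.210000·170 + 0.113750·390) / 0.3300625 = 107.1875 / 0.3300625 ≈ 324.75
  x_2 = (0.228625·40 + 0.493125·50 + 0.231875·170 + 0.263125·390) / 0.3300625 = 175.83875 / 0.3300625 ≈ 532.74
  x_3 = (0.176125·40 + 0.296875·50 + 0.608125·170 + 0.191875·390) / 0.3300625 = 200.10125 / 0.3300625 ≈ 606.25
  x_4 = (0.381625·40 + 0.310625·50 + 0.455625·170 + 0.659375·390) / 0.3300625 = 365.40875 / 0.3300625 ≈ 1107.09

x_4 = 1107.09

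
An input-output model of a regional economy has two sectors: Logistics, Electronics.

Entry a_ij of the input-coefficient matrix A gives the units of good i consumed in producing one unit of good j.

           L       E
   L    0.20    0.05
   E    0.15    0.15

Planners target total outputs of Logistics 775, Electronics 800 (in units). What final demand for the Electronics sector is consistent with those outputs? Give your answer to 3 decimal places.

I − A =
  [   0.80    -0.05]
  [  -0.15     0.85]
d = (I − A) x:
  d_L = (+0.80)·775 + (-0.05)·800 = 580.000
  d_E = (-0.15)·775 + (+0.85)·800 = 563.750

d_E = 563.750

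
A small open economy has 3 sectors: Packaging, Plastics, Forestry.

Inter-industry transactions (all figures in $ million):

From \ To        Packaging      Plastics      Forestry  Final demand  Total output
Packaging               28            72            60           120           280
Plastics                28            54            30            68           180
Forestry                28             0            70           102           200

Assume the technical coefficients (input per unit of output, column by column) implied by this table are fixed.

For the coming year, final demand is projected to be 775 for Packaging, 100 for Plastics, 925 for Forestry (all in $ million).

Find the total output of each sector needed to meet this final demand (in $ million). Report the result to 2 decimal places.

x_1 = 1762.62, x_2 = 757.71, x_3 = 1694.25

Technical coefficients a_ij = z_ij / X_j:
  a_11 = 28/280 = 0.10, a_21 = 28/280 = 0.10, a_31 = 28/280 = 0.10
  a_12 = 72/180 = 0.40, a_22 = 54/180 = 0.30, a_32 = 0/180 = 0.00
  a_13 = 60/200 = 0.30, a_23 = 30/200 = 0.15, a_33 = 70/200 = 0.35
I − A =
  [   0.90    -0.40    -0.30]
  [  -0.10     0.70    -0.15]
  [  -0.10     0.00     0.65]
Cofactors of I−A, C_ij = (−1)^(i+j)·(minor ij) (rows/columns in the sector order above):
  C_11 = (0.70)(0.65) − (-0.15)(0.00) = 0.4550
  C_12 = −[(-0.10)(0.65) − (-0.15)(-0.10)] = 0.0800
  C_13 = (-0.10)(0.00) − (0.70)(-0.10) = 0.0700
  C_21 = −[(-0.40)(0.65) − (-0.30)(0.00)] = 0.2600
  C_22 = (0.90)(0.65) − (-0.30)(-0.10) = 0.5550
  C_23 = −[(0.90)(0.00) − (-0.40)(-0.10)] = 0.0400
  C_31 = (-0.40)(-0.15) − (-0.30)(0.70) = 0.2700
  C_32 = −[(0.90)(-0.15) − (-0.30)(-0.10)] = 0.1650
  C_33 = (0.90)(0.70) − (-0.40)(-0.10) = 0.5900
det(I−A) = Σ_j (I−A)_1j·C_1j = (0.90)(0.4550) + (-0.40)(0.0800) + (-0.30)(0.0700) = 0.3565
adj(I−A) = Cᵀ =
  [ 0.4550   0.2600   0.2700]
  [ 0.0800   0.5550   0.1650]
  [ 0.0700   0.0400   0.5900]
(I − A)⁻¹ = adj(I−A) / det(I−A) ≈
  [   1.2763     0.7293     0.7574]
  [   0.2244     1.5568     0.4628]
  [   0.1964     0.1122     1.6550]
x = (I − A)⁻¹ d = adj(I−A)·d / det(I−A), with det(I−A) = 0.3565:
  x_1 = (0.4550·775 + 0.2600·100 + 0.2700·925) / 0.3565 = 628.375 / 0.3565 ≈ 1762.62
  x_2 = (0.0800·775 + 0.5550·100 + 0.1650·925) / 0.3565 = 270.125 / 0.3565 ≈ 757.71
  x_3 = (0.0700·775 + 0.0400·100 + 0.5900·925) / 0.3565 = 604.00 / 0.3565 ≈ 1694.25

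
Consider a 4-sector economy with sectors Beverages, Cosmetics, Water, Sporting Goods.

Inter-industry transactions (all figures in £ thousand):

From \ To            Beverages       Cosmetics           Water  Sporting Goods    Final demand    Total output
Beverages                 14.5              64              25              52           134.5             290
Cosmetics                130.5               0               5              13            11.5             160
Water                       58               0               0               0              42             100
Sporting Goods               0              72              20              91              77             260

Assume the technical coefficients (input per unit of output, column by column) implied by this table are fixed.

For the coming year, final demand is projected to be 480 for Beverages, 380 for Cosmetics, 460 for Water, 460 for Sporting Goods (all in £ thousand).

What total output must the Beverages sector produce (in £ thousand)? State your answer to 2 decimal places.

Technical coefficients a_ij = z_ij / X_j:
  a_BB = 14.5/290 = 0.05, a_CB = 130.5/290 = 0.45, a_WB = 58/290 = 0.20, a_SB = 0/290 = 0.00
  a_BC = 64/160 = 0.40, a_CC = 0/160 = 0.00, a_WC = 0/160 = 0.00, a_SC = 72/160 = 0.45
  a_BW = 25/100 = 0.25, a_CW = 5/100 = 0.05, a_WW = 0/100 = 0.00, a_SW = 20/100 = 0.20
  a_BS = 52/260 = 0.20, a_CS = 13/260 = 0.05, a_WS = 0/260 = 0.00, a_SS = 91/260 = 0.35
I − A =
  [   0.95    -0.40    -0.25    -0.20]
  [  -0.45     1.00    -0.05    -0.05]
  [  -0.20     0.00     1.00     0.00]
  [   0.00    -0.45    -0.20     0.65]
Compute the cofactors C_ij = (−1)^(i+j)·(3×3 minor ij) of I−A; the adjugate is their transpose:
adj(I−A) = Cᵀ =
  [ 0.627500   0.350000   0.218375   0.220000]
  [ 0.301000   0.577000   0.131500   0.137000]
  [ 0.125500   0.070000   0.438625   0.044000]
  [ 0.247000   0.421000   0.226000   0.716000]
det(I−A) = Σ_j (I−A)_1j·C_1j = (0.95)(0.627500) + (-0.40)(0.301000) + (-0.25)(0.125500) + (-0.20)(0.247000) = 0.39495
(I − A)⁻¹ = adj(I−A) / det(I−A) ≈
  [   1.5888     0.8862     0.5529     0.5570]
  [   0.7621     1.4609     0.3330     0.3469]
  [   0.3178     0.1772     1.1106     0.1114]
  [   0.6254     1.0660     0.5722     1.8129]
x = (I − A)⁻¹ d = adj(I−A)·d / det(I−A), with det(I−A) = 0.39495:
  x_B = (0.627500·480 + 0.350000·380 + 0.218375·460 + 0.220000·460) / 0.39495 = 635.8525 / 0.39495 ≈ 1609.96
  x_C = (0.301000·480 + 0.577000·380 + 0.131500·460 + 0.137000·460) / 0.39495 = 487.25 / 0.39495 ≈ 1233.70
  x_W = (0.125500·480 + 0.070000·380 + 0.438625·460 + 0.044000·460) / 0.39495 = 308.8475 / 0.39495 ≈ 781.99
  x_S = (0.247000·480 + 0.421000·380 + 0.226000·460 + 0.716000·460) / 0.39495 = 711.86 / 0.39495 ≈ 1802.41

x_B = 1609.96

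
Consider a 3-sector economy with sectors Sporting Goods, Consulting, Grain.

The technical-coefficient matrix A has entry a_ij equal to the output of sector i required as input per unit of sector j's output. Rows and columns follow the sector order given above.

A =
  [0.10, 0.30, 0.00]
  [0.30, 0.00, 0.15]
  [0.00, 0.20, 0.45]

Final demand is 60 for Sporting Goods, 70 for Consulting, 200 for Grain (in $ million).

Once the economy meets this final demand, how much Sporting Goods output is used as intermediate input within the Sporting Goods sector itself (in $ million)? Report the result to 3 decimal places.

z_11 = 12.366

I − A =
  [   0.90    -0.30     0.00]
  [  -0.30     1.00    -0.15]
  [   0.00    -0.20     0.55]
Cofactors of I−A, C_ij = (−1)^(i+j)·(minor ij) (rows/columns in the sector order above):
  C_11 = (1.00)(0.55) − (-0.15)(-0.20) = 0.5200
  C_12 = −[(-0.30)(0.55) − (-0.15)(0.00)] = 0.1650
  C_13 = (-0.30)(-0.20) − (1.00)(0.00) = 0.0600
  C_21 = −[(-0.30)(0.55) − (0.00)(-0.20)] = 0.1650
  C_22 = (0.90)(0.55) − (0.00)(0.00) = 0.4950
  C_23 = −[(0.90)(-0.20) − (-0.30)(0.00)] = 0.1800
  C_31 = (-0.30)(-0.15) − (0.00)(1.00) = 0.0450
  C_32 = −[(0.90)(-0.15) − (0.00)(-0.30)] = 0.1350
  C_33 = (0.90)(1.00) − (-0.30)(-0.30) = 0.8100
det(I−A) = Σ_j (I−A)_1j·C_1j = (0.90)(0.5200) + (-0.30)(0.1650) + (0.00)(0.0600) = 0.4185
adj(I−A) = Cᵀ =
  [ 0.5200   0.1650   0.0450]
  [ 0.1650   0.4950   0.1350]
  [ 0.0600   0.1800   0.8100]
(I − A)⁻¹ = adj(I−A) / det(I−A) ≈
  [   1.2425     0.3943     0.1075]
  [   0.3943     1.1828     0.3226]
  [   0.1434     0.4301     1.9355]
First solve x = (I − A)⁻¹ d = adj(I−A)·d / det(I−A); in particular x_1 = (0.5200·60 + 0.1650·70 + 0.0450·200) / 0.4185 = 51.75 / 0.4185 ≈ 123.65591.
Intermediate flow from 1 to 1: z_11 = a_11 · x_1 = 0.10 × 51.75 / 0.4185 = 5.175 / 0.4185 ≈ 12.366.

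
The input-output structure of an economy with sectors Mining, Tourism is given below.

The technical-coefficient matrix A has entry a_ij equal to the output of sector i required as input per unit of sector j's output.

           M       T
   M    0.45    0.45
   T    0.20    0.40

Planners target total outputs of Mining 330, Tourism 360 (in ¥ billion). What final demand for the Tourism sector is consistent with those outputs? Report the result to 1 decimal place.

d_T = 150.0

I − A =
  [   0.55    -0.45]
  [  -0.20     0.60]
d = (I − A) x:
  d_M = (+0.55)·330 + (-0.45)·360 = 19.5
  d_T = (-0.20)·330 + (+0.60)·360 = 150.0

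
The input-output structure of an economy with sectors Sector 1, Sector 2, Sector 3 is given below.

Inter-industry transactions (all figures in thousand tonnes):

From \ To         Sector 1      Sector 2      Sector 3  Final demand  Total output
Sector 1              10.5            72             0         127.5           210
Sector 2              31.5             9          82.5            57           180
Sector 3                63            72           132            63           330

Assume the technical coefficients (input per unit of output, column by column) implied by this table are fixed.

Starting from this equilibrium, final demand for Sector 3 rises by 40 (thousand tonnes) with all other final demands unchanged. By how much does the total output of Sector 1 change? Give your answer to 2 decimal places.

Technical coefficients a_ij = z_ij / X_j:
  a_11 = 10.5/210 = 0.05, a_21 = 31.5/210 = 0.15, a_31 = 63/210 = 0.30
  a_12 = 72/180 = 0.40, a_22 = 9/180 = 0.05, a_32 = 72/180 = 0.40
  a_13 = 0/330 = 0.00, a_23 = 82.5/330 = 0.25, a_33 = 132/330 = 0.40
I − A =
  [   0.95    -0.40     0.00]
  [  -0.15     0.95    -0.25]
  [  -0.30    -0.40     0.60]
Cofactors of I−A, C_ij = (−1)^(i+j)·(minor ij) (rows/columns in the sector order above):
  C_11 = (0.95)(0.60) − (-0.25)(-0.40) = 0.4700
  C_12 = −[(-0.15)(0.60) − (-0.25)(-0.30)] = 0.1650
  C_13 = (-0.15)(-0.40) − (0.95)(-0.30) = 0.3450
  C_21 = −[(-0.40)(0.60) − (0.00)(-0.40)] = 0.2400
  C_22 = (0.95)(0.60) − (0.00)(-0.30) = 0.5700
  C_23 = −[(0.95)(-0.40) − (-0.40)(-0.30)] = 0.5000
  C_31 = (-0.40)(-0.25) − (0.00)(0.95) = 0.1000
  C_32 = −[(0.95)(-0.25) − (0.00)(-0.15)] = 0.2375
  C_33 = (0.95)(0.95) − (-0.40)(-0.15) = 0.8425
det(I−A) = Σ_j (I−A)_1j·C_1j = (0.95)(0.4700) + (-0.40)(0.1650) + (0.00)(0.3450) = 0.3805
adj(I−A) = Cᵀ =
  [ 0.4700   0.2400   0.1000]
  [ 0.1650   0.5700   0.2375]
  [ 0.3450   0.5000   0.8425]
(I − A)⁻¹ = adj(I−A) / det(I−A) ≈
  [   1.2352     0.6307     0.2628]
  [   0.4336     1.4980     0.6242]
  [   0.9067     1.3141     2.2142]
Δx = (I − A)⁻¹ Δd with Δd having +40 in the Sector 3 component and 0 elsewhere.
So Δx_1 = L_13 · (+40), where L_13 = adj(I−A)_13 / det(I−A) = 0.1000 / 0.3805.
Δx_1 = 0.1000 × (+40) / 0.3805 = 4.00 / 0.3805 ≈ 10.51.

Δx_1 = 10.51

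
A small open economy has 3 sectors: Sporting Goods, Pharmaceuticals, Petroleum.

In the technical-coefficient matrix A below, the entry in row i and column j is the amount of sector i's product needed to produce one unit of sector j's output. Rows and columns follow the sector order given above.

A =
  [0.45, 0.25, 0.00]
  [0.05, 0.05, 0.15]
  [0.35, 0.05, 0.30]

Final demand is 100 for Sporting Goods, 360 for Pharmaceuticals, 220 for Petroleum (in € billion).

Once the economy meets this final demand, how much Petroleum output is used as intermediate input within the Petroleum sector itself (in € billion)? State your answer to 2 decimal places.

z_33 = 165.21

I − A =
  [   0.55    -0.25     0.00]
  [  -0.05     0.95    -0.15]
  [  -0.35    -0.05     0.70]
Cofactors of I−A, C_ij = (−1)^(i+j)·(minor ij) (rows/columns in the sector order above):
  C_11 = (0.95)(0.70) − (-0.15)(-0.05) = 0.6575
  C_12 = −[(-0.05)(0.70) − (-0.15)(-0.35)] = 0.0875
  C_13 = (-0.05)(-0.05) − (0.95)(-0.35) = 0.3350
  C_21 = −[(-0.25)(0.70) − (0.00)(-0.05)] = 0.1750
  C_22 = (0.55)(0.70) − (0.00)(-0.35) = 0.3850
  C_23 = −[(0.55)(-0.05) − (-0.25)(-0.35)] = 0.1150
  C_31 = (-0.25)(-0.15) − (0.00)(0.95) = 0.0375
  C_32 = −[(0.55)(-0.15) − (0.00)(-0.05)] = 0.0825
  C_33 = (0.55)(0.95) − (-0.25)(-0.05) = 0.5100
det(I−A) = Σ_j (I−A)_1j·C_1j = (0.55)(0.6575) + (-0.25)(0.0875) + (0.00)(0.3350) = 0.33975
adj(I−A) = Cᵀ =
  [ 0.6575   0.1750   0.0375]
  [ 0.0875   0.3850   0.0825]
  [ 0.3350   0.1150   0.5100]
(I − A)⁻¹ = adj(I−A) / det(I−A) ≈
  [   1.9352     0.5151     0.1104]
  [   0.2575     1.1332     0.2428]
  [   0.9860     0.3385     1.5011]
First solve x = (I − A)⁻¹ d = adj(I−A)·d / det(I−A); in particular x_3 = (0.3350·100 + 0.1150·360 + 0.5100·220) / 0.33975 = 187.10 / 0.33975 ≈ 550.6990.
Intermediate flow from 3 to 3: z_33 = a_33 · x_3 = 0.30 × 187.10 / 0.33975 = 56.13 / 0.33975 ≈ 165.21.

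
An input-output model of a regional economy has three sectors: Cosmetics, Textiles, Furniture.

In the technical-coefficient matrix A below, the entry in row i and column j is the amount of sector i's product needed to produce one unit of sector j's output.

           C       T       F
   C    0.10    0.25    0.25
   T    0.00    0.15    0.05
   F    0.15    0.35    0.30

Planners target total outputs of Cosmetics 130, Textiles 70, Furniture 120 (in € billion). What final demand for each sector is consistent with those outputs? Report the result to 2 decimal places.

I − A =
  [   0.90    -0.25    -0.25]
  [   0.00     0.85    -0.05]
  [  -0.15    -0.35     0.70]
d = (I − A) x:
  d_C = (+0.90)·130 + (-0.25)·70 + (-0.25)·120 = 69.50
  d_T = (+0.00)·130 + (+0.85)·70 + (-0.05)·120 = 53.50
  d_F = (-0.15)·130 + (-0.35)·70 + (+0.70)·120 = 40.00

d_C = 69.50, d_T = 53.50, d_F = 40.00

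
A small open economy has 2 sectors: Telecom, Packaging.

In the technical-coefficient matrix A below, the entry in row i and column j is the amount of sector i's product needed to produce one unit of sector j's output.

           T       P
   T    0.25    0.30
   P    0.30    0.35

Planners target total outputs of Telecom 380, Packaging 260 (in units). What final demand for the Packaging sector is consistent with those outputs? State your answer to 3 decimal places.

I − A =
  [   0.75    -0.30]
  [  -0.30     0.65]
d = (I − A) x:
  d_T = (+0.75)·380 + (-0.30)·260 = 207.000
  d_P = (-0.30)·380 + (+0.65)·260 = 55.000

d_P = 55.000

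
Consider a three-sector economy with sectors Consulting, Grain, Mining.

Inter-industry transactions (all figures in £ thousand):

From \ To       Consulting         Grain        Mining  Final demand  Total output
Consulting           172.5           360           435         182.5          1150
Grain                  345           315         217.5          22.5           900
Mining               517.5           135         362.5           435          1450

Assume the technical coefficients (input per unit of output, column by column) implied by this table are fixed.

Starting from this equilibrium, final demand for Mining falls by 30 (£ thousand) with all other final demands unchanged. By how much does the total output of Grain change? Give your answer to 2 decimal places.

Technical coefficients a_ij = z_ij / X_j:
  a_CC = 172.5/1150 = 0.15, a_GC = 345/1150 = 0.30, a_MC = 517.5/1150 = 0.45
  a_CG = 360/900 = 0.40, a_GG = 315/900 = 0.35, a_MG = 135/900 = 0.15
  a_CM = 435/1450 = 0.30, a_GM = 217.5/1450 = 0.15, a_MM = 362.5/1450 = 0.25
I − A =
  [   0.85    -0.40    -0.30]
  [  -0.30     0.65    -0.15]
  [  -0.45    -0.15     0.75]
Cofactors of I−A, C_ij = (−1)^(i+j)·(minor ij) (rows/columns in the sector order above):
  C_11 = (0.65)(0.75) − (-0.15)(-0.15) = 0.4650
  C_12 = −[(-0.30)(0.75) − (-0.15)(-0.45)] = 0.2925
  C_13 = (-0.30)(-0.15) − (0.65)(-0.45) = 0.3375
  C_21 = −[(-0.40)(0.75) − (-0.30)(-0.15)] = 0.3450
  C_22 = (0.85)(0.75) − (-0.30)(-0.45) = 0.5025
  C_23 = −[(0.85)(-0.15) − (-0.40)(-0.45)] = 0.3075
  C_31 = (-0.40)(-0.15) − (-0.30)(0.65) = 0.2550
  C_32 = −[(0.85)(-0.15) − (-0.30)(-0.30)] = 0.2175
  C_33 = (0.85)(0.65) − (-0.40)(-0.30) = 0.4325
det(I−A) = Σ_j (I−A)_1j·C_1j = (0.85)(0.4650) + (-0.40)(0.2925) + (-0.30)(0.3375) = 0.1770
adj(I−A) = Cᵀ =
  [ 0.4650   0.3450   0.2550]
  [ 0.2925   0.5025   0.2175]
  [ 0.3375   0.3075   0.4325]
(I − A)⁻¹ = adj(I−A) / det(I−A) ≈
  [   2.6271     1.9492     1.4407]
  [   1.6525     2.8390     1.2288]
  [   1.9068     1.7373     2.4435]
Δx = (I − A)⁻¹ Δd with Δd having -30 in the Mining component and 0 elsewhere.
So Δx_G = L_GM · (-30), where L_GM = adj(I−A)_GM / det(I−A) = 0.2175 / 0.1770.
Δx_G = 0.2175 × (-30) / 0.1770 = -6.525 / 0.1770 ≈ -36.86.

Δx_G = -36.86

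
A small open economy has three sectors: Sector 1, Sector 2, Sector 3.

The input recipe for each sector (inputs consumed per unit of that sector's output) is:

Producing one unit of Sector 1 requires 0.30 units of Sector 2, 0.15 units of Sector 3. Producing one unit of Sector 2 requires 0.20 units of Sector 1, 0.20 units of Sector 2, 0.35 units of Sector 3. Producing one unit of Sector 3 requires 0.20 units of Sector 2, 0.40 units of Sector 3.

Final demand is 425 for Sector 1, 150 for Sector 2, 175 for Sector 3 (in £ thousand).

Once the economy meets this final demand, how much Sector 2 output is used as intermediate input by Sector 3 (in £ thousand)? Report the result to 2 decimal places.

I − A =
  [   1.00    -0.20     0.00]
  [  -0.30     0.80    -0.20]
  [  -0.15    -0.35     0.60]
Cofactors of I−A, C_ij = (−1)^(i+j)·(minor ij) (rows/columns in the sector order above):
  C_11 = (0.80)(0.60) − (-0.20)(-0.35) = 0.4100
  C_12 = −[(-0.30)(0.60) − (-0.20)(-0.15)] = 0.2100
  C_13 = (-0.30)(-0.35) − (0.80)(-0.15) = 0.2250
  C_21 = −[(-0.20)(0.60) − (0.00)(-0.35)] = 0.1200
  C_22 = (1.00)(0.60) − (0.00)(-0.15) = 0.6000
  C_23 = −[(1.00)(-0.35) − (-0.20)(-0.15)] = 0.3800
  C_31 = (-0.20)(-0.20) − (0.00)(0.80) = 0.0400
  C_32 = −[(1.00)(-0.20) − (0.00)(-0.30)] = 0.2000
  C_33 = (1.00)(0.80) − (-0.20)(-0.30) = 0.7400
det(I−A) = Σ_j (I−A)_1j·C_1j = (1.00)(0.4100) + (-0.20)(0.2100) + (0.00)(0.2250) = 0.3680
adj(I−A) = Cᵀ =
  [ 0.4100   0.1200   0.0400]
  [ 0.2100   0.6000   0.2000]
  [ 0.2250   0.3800   0.7400]
(I − A)⁻¹ = adj(I−A) / det(I−A) ≈
  [   1.1141     0.3261     0.1087]
  [   0.5707     1.6304     0.5435]
  [   0.6114     1.0326     2.0109]
First solve x = (I − A)⁻¹ d = adj(I−A)·d / det(I−A); in particular x_3 = (0.2250·425 + 0.3800·150 + 0.7400·175) / 0.3680 = 282.125 / 0.3680 ≈ 766.6440.
Intermediate flow from 2 to 3: z_23 = a_23 · x_3 = 0.20 × 282.125 / 0.3680 = 56.425 / 0.3680 ≈ 153.33.

z_23 = 153.33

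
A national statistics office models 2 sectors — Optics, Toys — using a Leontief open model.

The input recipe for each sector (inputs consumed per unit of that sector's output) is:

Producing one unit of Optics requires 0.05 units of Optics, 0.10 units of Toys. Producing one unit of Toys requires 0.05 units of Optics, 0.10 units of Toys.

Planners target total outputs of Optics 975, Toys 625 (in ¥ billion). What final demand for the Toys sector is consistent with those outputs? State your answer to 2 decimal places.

I − A =
  [   0.95    -0.05]
  [  -0.10     0.90]
d = (I − A) x:
  d_O = (+0.95)·975 + (-0.05)·625 = 895.00
  d_T = (-0.10)·975 + (+0.90)·625 = 465.00

d_T = 465.00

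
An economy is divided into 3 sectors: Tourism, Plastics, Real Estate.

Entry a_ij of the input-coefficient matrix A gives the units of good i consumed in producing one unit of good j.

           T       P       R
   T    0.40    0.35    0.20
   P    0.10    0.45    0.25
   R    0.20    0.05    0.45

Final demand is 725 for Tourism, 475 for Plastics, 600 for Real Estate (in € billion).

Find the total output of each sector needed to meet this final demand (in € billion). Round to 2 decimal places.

x_T = 3719.37, x_P = 2764.77, x_R = 2694.75

I − A =
  [   0.60    -0.35    -0.20]
  [  -0.10     0.55    -0.25]
  [  -0.20    -0.05     0.55]
Cofactors of I−A, C_ij = (−1)^(i+j)·(minor ij) (rows/columns in the sector order above):
  C_11 = (0.55)(0.55) − (-0.25)(-0.05) = 0.2900
  C_12 = −[(-0.10)(0.55) − (-0.25)(-0.20)] = 0.1050
  C_13 = (-0.10)(-0.05) − (0.55)(-0.20) = 0.1150
  C_21 = −[(-0.35)(0.55) − (-0.20)(-0.05)] = 0.2025
  C_22 = (0.60)(0.55) − (-0.20)(-0.20) = 0.2900
  C_23 = −[(0.60)(-0.05) − (-0.35)(-0.20)] = 0.1000
  C_31 = (-0.35)(-0.25) − (-0.20)(0.55) = 0.1975
  C_32 = −[(0.60)(-0.25) − (-0.20)(-0.10)] = 0.1700
  C_33 = (0.60)(0.55) − (-0.35)(-0.10) = 0.2950
det(I−A) = Σ_j (I−A)_1j·C_1j = (0.60)(0.2900) + (-0.35)(0.1050) + (-0.20)(0.1150) = 0.11425
adj(I−A) = Cᵀ =
  [ 0.2900   0.2025   0.1975]
  [ 0.1050   0.2900   0.1700]
  [ 0.1150   0.1000   0.2950]
(I − A)⁻¹ = adj(I−A) / det(I−A) ≈
  [   2.5383     1.7724     1.7287]
  [   0.9190     2.5383     1.4880]
  [   1.0066     0.8753     2.5821]
x = (I − A)⁻¹ d = adj(I−A)·d / det(I−A), with det(I−A) = 0.11425:
  x_T = (0.2900·725 + 0.2025·475 + 0.1975·600) / 0.11425 = 424.9375 / 0.11425 ≈ 3719.37
  x_P = (0.1050·725 + 0.2900·475 + 0.1700·600) / 0.11425 = 315.875 / 0.11425 ≈ 2764.77
  x_R = (0.1150·725 + 0.1000·475 + 0.2950·600) / 0.11425 = 307.875 / 0.11425 ≈ 2694.75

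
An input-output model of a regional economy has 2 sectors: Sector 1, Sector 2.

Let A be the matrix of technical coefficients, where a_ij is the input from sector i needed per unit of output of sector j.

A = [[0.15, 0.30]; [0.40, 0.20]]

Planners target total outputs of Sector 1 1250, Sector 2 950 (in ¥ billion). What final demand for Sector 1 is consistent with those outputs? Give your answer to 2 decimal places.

I − A =
  [   0.85    -0.30]
  [  -0.40     0.80]
d = (I − A) x:
  d_1 = (+0.85)·1250 + (-0.30)·950 = 777.50
  d_2 = (-0.40)·1250 + (+0.80)·950 = 260.00

d_1 = 777.50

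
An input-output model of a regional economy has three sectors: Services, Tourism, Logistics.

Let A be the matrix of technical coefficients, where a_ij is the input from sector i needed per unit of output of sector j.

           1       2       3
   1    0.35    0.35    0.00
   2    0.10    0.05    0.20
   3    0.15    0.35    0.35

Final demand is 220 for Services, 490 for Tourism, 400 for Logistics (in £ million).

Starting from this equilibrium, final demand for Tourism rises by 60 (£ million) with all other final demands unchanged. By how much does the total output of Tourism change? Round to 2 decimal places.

Δx_2 = 78.57

I − A =
  [   0.65    -0.35     0.00]
  [  -0.10     0.95    -0.20]
  [  -0.15    -0.35     0.65]
Cofactors of I−A, C_ij = (−1)^(i+j)·(minor ij) (rows/columns in the sector order above):
  C_11 = (0.95)(0.65) − (-0.20)(-0.35) = 0.5475
  C_12 = −[(-0.10)(0.65) − (-0.20)(-0.15)] = 0.0950
  C_13 = (-0.10)(-0.35) − (0.95)(-0.15) = 0.1775
  C_21 = −[(-0.35)(0.65) − (0.00)(-0.35)] = 0.2275
  C_22 = (0.65)(0.65) − (0.00)(-0.15) = 0.4225
  C_23 = −[(0.65)(-0.35) − (-0.35)(-0.15)] = 0.2800
  C_31 = (-0.35)(-0.20) − (0.00)(0.95) = 0.0700
  C_32 = −[(0.65)(-0.20) − (0.00)(-0.10)] = 0.1300
  C_33 = (0.65)(0.95) − (-0.35)(-0.10) = 0.5825
det(I−A) = Σ_j (I−A)_1j·C_1j = (0.65)(0.5475) + (-0.35)(0.0950) + (0.00)(0.1775) = 0.322625
adj(I−A) = Cᵀ =
  [ 0.5475   0.2275   0.0700]
  [ 0.0950   0.4225   0.1300]
  [ 0.1775   0.2800   0.5825]
(I − A)⁻¹ = adj(I−A) / det(I−A) ≈
  [   1.6970     0.7052     0.2170]
  [   0.2945     1.3096     0.4029]
  [   0.5502     0.8679     1.8055]
Δx = (I − A)⁻¹ Δd with Δd having +60 in the Tourism component and 0 elsewhere.
So Δx_2 = L_22 · (+60), where L_22 = adj(I−A)_22 / det(I−A) = 0.4225 / 0.322625.
Δx_2 = 0.4225 × (+60) / 0.322625 = 25.35 / 0.322625 ≈ 78.57.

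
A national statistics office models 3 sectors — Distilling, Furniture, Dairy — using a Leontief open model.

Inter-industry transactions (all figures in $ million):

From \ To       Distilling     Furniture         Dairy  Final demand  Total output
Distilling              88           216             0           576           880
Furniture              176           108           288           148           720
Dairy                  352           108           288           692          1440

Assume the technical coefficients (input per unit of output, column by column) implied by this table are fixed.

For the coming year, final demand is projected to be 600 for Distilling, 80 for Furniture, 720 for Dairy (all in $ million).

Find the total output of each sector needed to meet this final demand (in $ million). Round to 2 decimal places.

x_1 = 881.87, x_2 = 645.61, x_3 = 1461.99

Technical coefficients a_ij = z_ij / X_j:
  a_11 = 88/880 = 0.10, a_21 = 176/880 = 0.20, a_31 = 352/880 = 0.40
  a_12 = 216/720 = 0.30, a_22 = 108/720 = 0.15, a_32 = 108/720 = 0.15
  a_13 = 0/1440 = 0.00, a_23 = 288/1440 = 0.20, a_33 = 288/1440 = 0.20
I − A =
  [   0.90    -0.30     0.00]
  [  -0.20     0.85    -0.20]
  [  -0.40    -0.15     0.80]
Cofactors of I−A, C_ij = (−1)^(i+j)·(minor ij) (rows/columns in the sector order above):
  C_11 = (0.85)(0.80) − (-0.20)(-0.15) = 0.6500
  C_12 = −[(-0.20)(0.80) − (-0.20)(-0.40)] = 0.2400
  C_13 = (-0.20)(-0.15) − (0.85)(-0.40) = 0.3700
  C_21 = −[(-0.30)(0.80) − (0.00)(-0.15)] = 0.2400
  C_22 = (0.90)(0.80) − (0.00)(-0.40) = 0.7200
  C_23 = −[(0.90)(-0.15) − (-0.30)(-0.40)] = 0.2550
  C_31 = (-0.30)(-0.20) − (0.00)(0.85) = 0.0600
  C_32 = −[(0.90)(-0.20) − (0.00)(-0.20)] = 0.1800
  C_33 = (0.90)(0.85) − (-0.30)(-0.20) = 0.7050
det(I−A) = Σ_j (I−A)_1j·C_1j = (0.90)(0.6500) + (-0.30)(0.2400) + (0.00)(0.3700) = 0.5130
adj(I−A) = Cᵀ =
  [ 0.6500   0.2400   0.0600]
  [ 0.2400   0.7200   0.1800]
  [ 0.3700   0.2550   0.7050]
(I − A)⁻¹ = adj(I−A) / det(I−A) ≈
  [   1.2671     0.4678     0.1170]
  [   0.4678     1.4035     0.3509]
  [   0.7212     0.4971     1.3743]
x = (I − A)⁻¹ d = adj(I−A)·d / det(I−A), with det(I−A) = 0.5130:
  x_1 = (0.6500·600 + 0.2400·80 + 0.0600·720) / 0.5130 = 452.40 / 0.5130 ≈ 881.87
  x_2 = (0.2400·600 + 0.7200·80 + 0.1800·720) / 0.5130 = 331.20 / 0.5130 ≈ 645.61
  x_3 = (0.3700·600 + 0.2550·80 + 0.7050·720) / 0.5130 = 750.00 / 0.5130 ≈ 1461.99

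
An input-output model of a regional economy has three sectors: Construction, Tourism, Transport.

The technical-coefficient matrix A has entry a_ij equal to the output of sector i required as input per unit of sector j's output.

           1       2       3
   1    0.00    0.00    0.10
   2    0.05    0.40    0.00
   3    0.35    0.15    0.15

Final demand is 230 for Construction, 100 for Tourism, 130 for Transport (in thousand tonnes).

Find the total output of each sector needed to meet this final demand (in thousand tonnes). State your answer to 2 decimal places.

x_1 = 259.29, x_2 = 188.27, x_3 = 292.93

I − A =
  [   1.00     0.00    -0.10]
  [  -0.05     0.60     0.00]
  [  -0.35    -0.15     0.85]
Cofactors of I−A, C_ij = (−1)^(i+j)·(minor ij) (rows/columns in the sector order above):
  C_11 = (0.60)(0.85) − (0.00)(-0.15) = 0.5100
  C_12 = −[(-0.05)(0.85) − (0.00)(-0.35)] = 0.0425
  C_13 = (-0.05)(-0.15) − (0.60)(-0.35) = 0.2175
  C_21 = −[(0.00)(0.85) − (-0.10)(-0.15)] = 0.0150
  C_22 = (1.00)(0.85) − (-0.10)(-0.35) = 0.8150
  C_23 = −[(1.00)(-0.15) − (0.00)(-0.35)] = 0.1500
  C_31 = (0.00)(0.00) − (-0.10)(0.60) = 0.0600
  C_32 = −[(1.00)(0.00) − (-0.10)(-0.05)] = 0.0050
  C_33 = (1.00)(0.60) − (0.00)(-0.05) = 0.6000
det(I−A) = Σ_j (I−A)_1j·C_1j = (1.00)(0.5100) + (0.00)(0.0425) + (-0.10)(0.2175) = 0.48825
adj(I−A) = Cᵀ =
  [ 0.5100   0.0150   0.0600]
  [ 0.0425   0.8150   0.0050]
  [ 0.2175   0.1500   0.6000]
(I − A)⁻¹ = adj(I−A) / det(I−A) ≈
  [   1.0445     0.0307     0.1229]
  [   0.0870     1.6692     0.0102]
  [   0.4455     0.3072     1.2289]
x = (I − A)⁻¹ d = adj(I−A)·d / det(I−A), with det(I−A) = 0.48825:
  x_1 = (0.5100·230 + 0.0150·100 + 0.0600·130) / 0.48825 = 126.60 / 0.48825 ≈ 259.29
  x_2 = (0.0425·230 + 0.8150·100 + 0.0050·130) / 0.48825 = 91.925 / 0.48825 ≈ 188.27
  x_3 = (0.2175·230 + 0.1500·100 + 0.6000·130) / 0.48825 = 143.025 / 0.48825 ≈ 292.93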